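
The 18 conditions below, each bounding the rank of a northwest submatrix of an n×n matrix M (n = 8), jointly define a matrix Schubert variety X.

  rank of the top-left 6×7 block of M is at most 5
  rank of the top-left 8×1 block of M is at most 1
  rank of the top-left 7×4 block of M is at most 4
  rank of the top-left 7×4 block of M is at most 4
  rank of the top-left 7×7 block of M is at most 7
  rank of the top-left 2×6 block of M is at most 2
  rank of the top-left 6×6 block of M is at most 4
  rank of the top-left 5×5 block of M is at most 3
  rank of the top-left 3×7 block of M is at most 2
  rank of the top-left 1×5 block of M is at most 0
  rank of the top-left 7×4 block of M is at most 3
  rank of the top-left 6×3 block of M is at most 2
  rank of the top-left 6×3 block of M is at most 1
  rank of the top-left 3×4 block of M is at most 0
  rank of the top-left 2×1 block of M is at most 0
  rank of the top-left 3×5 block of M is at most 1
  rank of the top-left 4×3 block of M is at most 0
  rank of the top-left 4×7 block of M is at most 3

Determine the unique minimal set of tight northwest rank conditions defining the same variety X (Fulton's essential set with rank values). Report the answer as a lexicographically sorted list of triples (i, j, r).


Propagating the 18 rank bounds to every northwest block:

  i=1: 0 0 0 0 0 1 1 1
  i=2: 0 0 0 0 1 2 2 2
  i=3: 0 0 0 0 1 2 2 3
  i=4: 0 0 0 1 2 3 3 4
  i=5: 1 1 1 2 3 4 4 5
  i=6: 1 1 1 2 3 4 5 6
  i=7: 1 2 2 3 4 5 6 7
  i=8: 1 2 3 4 5 6 7 8

hence w(1..8) = (6, 5, 8, 4, 1, 7, 2, 3).

|D(w)|=19, |Ess(w)|=5:

[(1, 5, 0), (3, 4, 0), (3, 7, 2), (4, 3, 0), (6, 3, 1)]


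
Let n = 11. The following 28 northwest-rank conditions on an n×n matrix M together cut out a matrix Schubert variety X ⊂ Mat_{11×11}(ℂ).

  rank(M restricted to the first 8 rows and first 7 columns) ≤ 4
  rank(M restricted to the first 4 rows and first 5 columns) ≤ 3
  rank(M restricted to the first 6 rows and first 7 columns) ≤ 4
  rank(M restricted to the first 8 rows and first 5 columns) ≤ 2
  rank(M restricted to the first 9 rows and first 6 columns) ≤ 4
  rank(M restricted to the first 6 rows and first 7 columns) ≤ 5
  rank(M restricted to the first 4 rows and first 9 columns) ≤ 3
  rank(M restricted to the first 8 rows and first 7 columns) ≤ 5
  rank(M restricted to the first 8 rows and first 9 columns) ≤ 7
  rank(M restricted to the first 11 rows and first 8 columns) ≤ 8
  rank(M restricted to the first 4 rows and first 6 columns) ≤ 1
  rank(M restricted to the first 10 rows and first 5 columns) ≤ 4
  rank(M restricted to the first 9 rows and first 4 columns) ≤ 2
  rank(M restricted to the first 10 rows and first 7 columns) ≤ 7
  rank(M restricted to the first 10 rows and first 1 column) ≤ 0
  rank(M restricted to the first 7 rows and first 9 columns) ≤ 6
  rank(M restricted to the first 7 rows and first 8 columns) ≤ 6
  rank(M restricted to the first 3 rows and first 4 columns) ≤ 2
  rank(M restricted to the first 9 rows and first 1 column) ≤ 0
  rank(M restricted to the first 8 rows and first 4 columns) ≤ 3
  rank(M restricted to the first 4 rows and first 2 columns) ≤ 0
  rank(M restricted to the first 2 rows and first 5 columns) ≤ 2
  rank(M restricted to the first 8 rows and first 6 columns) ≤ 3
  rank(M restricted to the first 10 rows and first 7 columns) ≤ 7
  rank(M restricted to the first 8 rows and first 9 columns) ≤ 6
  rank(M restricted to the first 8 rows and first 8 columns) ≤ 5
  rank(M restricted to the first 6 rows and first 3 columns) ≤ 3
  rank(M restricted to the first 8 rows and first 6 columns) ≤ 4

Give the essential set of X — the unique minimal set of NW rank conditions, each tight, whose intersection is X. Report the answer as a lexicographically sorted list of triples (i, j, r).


Rank table r_w(11×11) implied by the 28 constraints:

  i=1: 0  0  1  1  1  1  1  1  1  1  1
  i=2: 0  0  1  1  1  1  2  2  2  2  2
  i=3: 0  0  1  1  1  1  2  3  3  3  3
  i=4: 0  0  1  1  1  1  2  3  3  4  4
  i=5: 0  1  2  2  2  2  3  4  4  5  5
  i=6: 0  1  2  2  2  3  4  5  5  6  6
  i=7: 0  1  2  2  2  3  4  5  6  7  7
  i=8: 0  1  2  2  2  3  4  5  6  7  8
  i=9: 0  1  2  2  3  4  5  6  7  8  9
  i=10: 0  1  2  3  4  5  6  7  8  9  10
  i=11: 1  2  3  4  5  6  7  8  9  10  11

the unique w with this rank table is (3, 7, 8, 10, 2, 6, 9, 11, 5, 4, 1).

Rothe diagram D(w) (31 cells), 6 SE-corners (essential conditions):

[(4, 2, 0), (4, 6, 1), (4, 9, 3), (8, 5, 2), (9, 4, 2), (10, 1, 0)]


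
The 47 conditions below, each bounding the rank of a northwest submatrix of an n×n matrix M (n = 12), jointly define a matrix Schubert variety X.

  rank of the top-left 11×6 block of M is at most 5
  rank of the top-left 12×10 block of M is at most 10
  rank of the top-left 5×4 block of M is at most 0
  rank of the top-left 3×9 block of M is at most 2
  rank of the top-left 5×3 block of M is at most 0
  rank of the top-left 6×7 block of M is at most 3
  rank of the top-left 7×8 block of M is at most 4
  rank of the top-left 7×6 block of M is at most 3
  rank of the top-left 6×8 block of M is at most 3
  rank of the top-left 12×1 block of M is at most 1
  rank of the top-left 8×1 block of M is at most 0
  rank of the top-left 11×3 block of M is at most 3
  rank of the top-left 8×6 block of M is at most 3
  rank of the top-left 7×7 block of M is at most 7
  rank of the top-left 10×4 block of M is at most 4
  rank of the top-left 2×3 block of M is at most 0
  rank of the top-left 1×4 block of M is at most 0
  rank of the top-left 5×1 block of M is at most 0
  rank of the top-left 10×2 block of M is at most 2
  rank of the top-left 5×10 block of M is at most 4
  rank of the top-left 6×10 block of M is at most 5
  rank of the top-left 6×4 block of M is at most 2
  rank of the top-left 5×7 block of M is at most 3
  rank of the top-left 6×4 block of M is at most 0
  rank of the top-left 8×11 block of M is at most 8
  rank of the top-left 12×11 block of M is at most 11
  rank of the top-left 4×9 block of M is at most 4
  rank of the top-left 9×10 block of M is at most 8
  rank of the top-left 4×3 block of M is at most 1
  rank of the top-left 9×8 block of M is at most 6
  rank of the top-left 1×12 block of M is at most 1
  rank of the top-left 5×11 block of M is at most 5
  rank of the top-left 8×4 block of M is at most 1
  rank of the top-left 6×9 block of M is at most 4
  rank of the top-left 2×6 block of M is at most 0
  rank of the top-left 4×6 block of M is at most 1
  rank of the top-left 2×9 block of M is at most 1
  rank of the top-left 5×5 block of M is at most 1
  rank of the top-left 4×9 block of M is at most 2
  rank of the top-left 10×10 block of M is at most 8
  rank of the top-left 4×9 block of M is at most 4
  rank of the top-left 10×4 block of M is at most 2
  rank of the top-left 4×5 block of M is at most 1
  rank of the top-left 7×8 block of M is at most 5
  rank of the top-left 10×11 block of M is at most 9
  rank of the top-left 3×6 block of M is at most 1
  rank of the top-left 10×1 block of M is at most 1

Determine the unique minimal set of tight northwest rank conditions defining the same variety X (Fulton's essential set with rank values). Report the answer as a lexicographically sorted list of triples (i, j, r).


Rank table r_w(12×12) implied by the 47 constraints:

  row 1: 0, 0, 0, 0, 0, 0, 1, 1, 1, 1, 1, 1
  row 2: 0, 0, 0, 0, 0, 0, 1, 1, 1, 2, 2, 2
  row 3: 0, 0, 0, 0, 1, 1, 2, 2, 2, 3, 3, 3
  row 4: 0, 0, 0, 0, 1, 1, 2, 2, 2, 3, 4, 4
  row 5: 0, 0, 0, 0, 1, 2, 3, 3, 3, 4, 5, 5
  row 6: 0, 0, 0, 0, 1, 2, 3, 3, 4, 5, 6, 6
  row 7: 0, 1, 1, 1, 2, 3, 4, 4, 5, 6, 7, 7
  row 8: 0, 1, 1, 1, 2, 3, 4, 5, 6, 7, 8, 8
  row 9: 1, 2, 2, 2, 3, 4, 5, 6, 7, 8, 9, 9
  row 10: 1, 2, 2, 2, 3, 4, 5, 6, 7, 8, 9, 10
  row 11: 1, 2, 3, 3, 4, 5, 6, 7, 8, 9, 10, 11
  row 12: 1, 2, 3, 4, 5, 6, 7, 8, 9, 10, 11, 12

hence w(1..12) = (7, 10, 5, 11, 6, 9, 2, 8, 1, 12, 3, 4).

ℓ(w)=40; the 9 essential cells (i,j,r):

[(2, 6, 0), (2, 9, 1), (4, 6, 1), (4, 9, 2), (6, 4, 0), (6, 8, 3), (8, 1, 0), (8, 4, 1), (10, 4, 2)]


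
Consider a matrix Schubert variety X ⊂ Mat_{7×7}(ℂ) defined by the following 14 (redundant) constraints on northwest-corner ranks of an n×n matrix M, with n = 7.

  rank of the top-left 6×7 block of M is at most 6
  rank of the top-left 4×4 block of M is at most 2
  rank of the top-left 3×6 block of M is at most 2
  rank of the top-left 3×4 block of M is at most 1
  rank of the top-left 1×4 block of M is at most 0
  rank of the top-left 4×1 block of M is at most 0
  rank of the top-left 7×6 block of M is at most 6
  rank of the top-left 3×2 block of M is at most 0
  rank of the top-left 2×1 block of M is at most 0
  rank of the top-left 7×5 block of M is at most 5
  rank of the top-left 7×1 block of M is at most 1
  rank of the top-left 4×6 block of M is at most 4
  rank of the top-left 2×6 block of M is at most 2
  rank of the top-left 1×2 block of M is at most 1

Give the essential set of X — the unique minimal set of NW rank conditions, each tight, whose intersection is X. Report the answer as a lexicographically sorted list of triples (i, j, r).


Computing R[i][j] = min implied NW-rank bound (n=7, 14 conditions):

  R[1]: 0  0  0  0  1  1  1
  R[2]: 0  0  1  1  2  2  2
  R[3]: 0  0  1  1  2  2  3
  R[4]: 0  1  2  2  3  3  4
  R[5]: 1  2  3  3  4  4  5
  R[6]: 1  2  3  4  5  5  6
  R[7]: 1  2  3  4  5  6  7

the unique w with this rank table is (5, 3, 7, 2, 1, 4, 6).

Fulton essential set (5 of the 11 Rothe cells):

[(1, 4, 0), (3, 2, 0), (3, 4, 1), (3, 6, 2), (4, 1, 0)]


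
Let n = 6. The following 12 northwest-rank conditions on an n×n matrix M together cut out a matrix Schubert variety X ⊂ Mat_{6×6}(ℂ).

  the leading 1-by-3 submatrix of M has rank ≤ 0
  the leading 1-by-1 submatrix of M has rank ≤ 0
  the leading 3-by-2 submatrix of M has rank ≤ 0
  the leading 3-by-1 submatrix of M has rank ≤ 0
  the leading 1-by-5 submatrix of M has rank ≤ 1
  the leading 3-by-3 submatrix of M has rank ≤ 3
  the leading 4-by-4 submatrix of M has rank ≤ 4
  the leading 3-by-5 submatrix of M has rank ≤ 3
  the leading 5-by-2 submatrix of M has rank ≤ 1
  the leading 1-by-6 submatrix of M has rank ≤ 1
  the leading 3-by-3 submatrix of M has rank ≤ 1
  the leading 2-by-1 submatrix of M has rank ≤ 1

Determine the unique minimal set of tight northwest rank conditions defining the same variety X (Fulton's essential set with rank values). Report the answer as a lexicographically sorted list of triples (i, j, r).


Computing R[i][j] = min implied NW-rank bound (n=6, 12 conditions):

  R[1]: 0, 0, 0, 1, 1, 1
  R[2]: 0, 0, 1, 2, 2, 2
  R[3]: 0, 0, 1, 2, 3, 3
  R[4]: 1, 1, 2, 3, 4, 4
  R[5]: 1, 1, 2, 3, 4, 5
  R[6]: 1, 2, 3, 4, 5, 6

so w = (4, 3, 5, 1, 6, 2).

D(w) has 8 cells with 3 SE-corners; essential set:

[(1, 3, 0), (3, 2, 0), (5, 2, 1)]


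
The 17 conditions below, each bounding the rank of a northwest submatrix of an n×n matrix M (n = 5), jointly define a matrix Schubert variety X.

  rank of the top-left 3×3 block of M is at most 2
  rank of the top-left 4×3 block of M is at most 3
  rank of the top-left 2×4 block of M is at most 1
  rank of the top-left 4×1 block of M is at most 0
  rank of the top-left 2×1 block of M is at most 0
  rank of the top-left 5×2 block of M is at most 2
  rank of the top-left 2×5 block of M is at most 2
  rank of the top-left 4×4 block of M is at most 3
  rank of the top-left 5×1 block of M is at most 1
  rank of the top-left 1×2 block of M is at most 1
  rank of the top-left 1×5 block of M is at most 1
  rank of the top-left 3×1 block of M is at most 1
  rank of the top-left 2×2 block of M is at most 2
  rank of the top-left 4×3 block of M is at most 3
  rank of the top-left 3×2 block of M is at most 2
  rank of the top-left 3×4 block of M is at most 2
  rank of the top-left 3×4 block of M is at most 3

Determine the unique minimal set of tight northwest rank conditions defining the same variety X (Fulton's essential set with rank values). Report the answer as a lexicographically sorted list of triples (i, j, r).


Recovering R(i,j) via the rank-extension bound from the 17 conditions:

  i=1: 0 | 1 | 1 | 1 | 1
  i=2: 0 | 1 | 1 | 1 | 2
  i=3: 0 | 1 | 2 | 2 | 3
  i=4: 0 | 1 | 2 | 3 | 4
  i=5: 1 | 2 | 3 | 4 | 5

giving w = (2, 5, 3, 4, 1) via Δ²R.

Rothe diagram D(w) (6 cells), 2 SE-corners (essential conditions):

[(2, 4, 1), (4, 1, 0)]


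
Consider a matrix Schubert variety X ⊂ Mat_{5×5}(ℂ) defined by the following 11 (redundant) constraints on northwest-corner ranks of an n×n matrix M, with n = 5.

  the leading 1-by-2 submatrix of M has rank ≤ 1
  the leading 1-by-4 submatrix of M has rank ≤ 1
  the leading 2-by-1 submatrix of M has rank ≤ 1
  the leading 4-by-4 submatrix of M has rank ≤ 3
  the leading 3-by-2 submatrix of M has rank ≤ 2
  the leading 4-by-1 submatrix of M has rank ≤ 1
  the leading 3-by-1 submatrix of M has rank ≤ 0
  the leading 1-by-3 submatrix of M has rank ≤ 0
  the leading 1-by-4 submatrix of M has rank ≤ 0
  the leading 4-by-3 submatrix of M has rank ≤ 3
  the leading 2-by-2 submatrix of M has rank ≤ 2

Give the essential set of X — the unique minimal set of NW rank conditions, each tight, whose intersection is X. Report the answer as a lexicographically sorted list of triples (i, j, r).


Computing R[i][j] = min implied NW-rank bound (n=5, 11 conditions):

  R[1]: 0 | 0 | 0 | 0 | 1
  R[2]: 0 | 1 | 1 | 1 | 2
  R[3]: 0 | 1 | 2 | 2 | 3
  R[4]: 1 | 2 | 3 | 3 | 4
  R[5]: 1 | 2 | 3 | 4 | 5

so w = (5, 2, 3, 1, 4).

2 SE-corners of the 6-cell Rothe diagram give Ess(w):

[(1, 4, 0), (3, 1, 0)]


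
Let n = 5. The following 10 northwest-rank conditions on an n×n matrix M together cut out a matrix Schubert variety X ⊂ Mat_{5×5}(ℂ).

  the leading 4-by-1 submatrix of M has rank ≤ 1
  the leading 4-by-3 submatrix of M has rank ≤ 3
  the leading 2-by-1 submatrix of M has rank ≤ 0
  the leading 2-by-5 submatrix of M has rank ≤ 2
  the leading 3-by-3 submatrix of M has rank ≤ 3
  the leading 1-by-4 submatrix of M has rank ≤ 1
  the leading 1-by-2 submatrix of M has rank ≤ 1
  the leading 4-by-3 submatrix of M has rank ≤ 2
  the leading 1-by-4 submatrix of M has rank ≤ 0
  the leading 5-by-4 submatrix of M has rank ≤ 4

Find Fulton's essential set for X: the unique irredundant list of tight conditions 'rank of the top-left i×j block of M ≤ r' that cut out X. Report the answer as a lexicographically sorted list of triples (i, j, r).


Reconstructing r_w from the 10 given conditions:

  row 1: 0, 0, 0, 0, 1
  row 2: 0, 1, 1, 1, 2
  row 3: 1, 2, 2, 2, 3
  row 4: 1, 2, 2, 3, 4
  row 5: 1, 2, 3, 4, 5

hence w(1..5) = (5, 2, 1, 4, 3).

Rothe diagram D(w) (6 cells), 3 SE-corners (essential conditions):

[(1, 4, 0), (2, 1, 0), (4, 3, 2)]


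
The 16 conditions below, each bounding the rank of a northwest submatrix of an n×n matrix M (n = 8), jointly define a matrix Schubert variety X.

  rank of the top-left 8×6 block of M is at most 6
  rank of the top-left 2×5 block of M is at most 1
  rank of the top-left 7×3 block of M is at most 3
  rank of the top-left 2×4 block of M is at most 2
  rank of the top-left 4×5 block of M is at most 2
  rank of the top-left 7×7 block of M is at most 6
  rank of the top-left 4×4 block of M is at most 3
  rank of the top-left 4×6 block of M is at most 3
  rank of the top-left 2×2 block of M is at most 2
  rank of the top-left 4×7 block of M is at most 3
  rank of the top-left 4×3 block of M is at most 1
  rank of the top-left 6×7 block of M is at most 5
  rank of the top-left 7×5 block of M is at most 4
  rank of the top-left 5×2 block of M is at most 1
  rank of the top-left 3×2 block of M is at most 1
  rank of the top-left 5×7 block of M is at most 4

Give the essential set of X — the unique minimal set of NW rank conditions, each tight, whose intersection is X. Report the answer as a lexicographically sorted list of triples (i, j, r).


Reconstructing r_w from the 16 given conditions:

  i=1: 1 | 1 | 1 | 1 | 1 | 1 | 1 | 1
  i=2: 1 | 1 | 1 | 1 | 1 | 2 | 2 | 2
  i=3: 1 | 1 | 1 | 2 | 2 | 3 | 3 | 3
  i=4: 1 | 1 | 1 | 2 | 2 | 3 | 3 | 4
  i=5: 1 | 1 | 2 | 3 | 3 | 4 | 4 | 5
  i=6: 1 | 2 | 3 | 4 | 4 | 5 | 5 | 6
  i=7: 1 | 2 | 3 | 4 | 4 | 5 | 6 | 7
  i=8: 1 | 2 | 3 | 4 | 5 | 6 | 7 | 8

second differences of R give the permutation w = (1, 6, 4, 8, 3, 2, 7, 5).

|D(w)|=12, |Ess(w)|=6:

[(2, 5, 1), (4, 3, 1), (4, 5, 2), (4, 7, 3), (5, 2, 1), (7, 5, 4)]


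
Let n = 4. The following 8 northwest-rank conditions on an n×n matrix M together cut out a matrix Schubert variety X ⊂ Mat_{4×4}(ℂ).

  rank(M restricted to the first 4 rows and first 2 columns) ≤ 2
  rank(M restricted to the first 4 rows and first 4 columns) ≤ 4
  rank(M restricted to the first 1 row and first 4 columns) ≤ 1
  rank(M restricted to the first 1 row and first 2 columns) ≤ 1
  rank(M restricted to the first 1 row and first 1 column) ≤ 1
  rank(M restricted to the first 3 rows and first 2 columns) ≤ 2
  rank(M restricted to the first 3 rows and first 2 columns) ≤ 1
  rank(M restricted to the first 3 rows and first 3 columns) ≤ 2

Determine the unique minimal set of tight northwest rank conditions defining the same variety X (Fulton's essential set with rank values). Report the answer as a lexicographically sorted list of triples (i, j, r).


Computing R[i][j] = min implied NW-rank bound (n=4, 8 conditions):

  1 1 1 1
  1 1 2 2
  1 1 2 3
  1 2 3 4

second differences of R give the permutation w = (1, 3, 4, 2).

|D(w)|=2, |Ess(w)|=1:

[(3, 2, 1)]


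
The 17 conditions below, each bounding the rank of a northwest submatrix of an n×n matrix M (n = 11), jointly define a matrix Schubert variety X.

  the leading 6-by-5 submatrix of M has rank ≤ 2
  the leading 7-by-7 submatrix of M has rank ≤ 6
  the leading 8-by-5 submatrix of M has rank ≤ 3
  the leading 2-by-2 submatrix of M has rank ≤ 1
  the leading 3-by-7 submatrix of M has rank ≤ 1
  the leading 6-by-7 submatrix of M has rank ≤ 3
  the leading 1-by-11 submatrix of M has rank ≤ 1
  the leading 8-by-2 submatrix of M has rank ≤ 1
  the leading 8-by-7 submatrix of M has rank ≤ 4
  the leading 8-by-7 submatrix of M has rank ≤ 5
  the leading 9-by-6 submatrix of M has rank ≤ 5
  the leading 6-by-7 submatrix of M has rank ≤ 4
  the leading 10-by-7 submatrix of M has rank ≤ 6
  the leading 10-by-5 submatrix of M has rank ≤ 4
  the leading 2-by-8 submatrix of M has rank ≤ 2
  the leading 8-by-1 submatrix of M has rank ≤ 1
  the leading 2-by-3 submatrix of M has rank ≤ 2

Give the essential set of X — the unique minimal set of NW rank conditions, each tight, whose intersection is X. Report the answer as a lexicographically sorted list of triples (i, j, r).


Recovering R(i,j) via the rank-extension bound from the 17 conditions:

  1 | 1 | 1 | 1 | 1 | 1 | 1 | 1 | 1 | 1 | 1
  1 | 1 | 1 | 1 | 1 | 1 | 1 | 2 | 2 | 2 | 2
  1 | 1 | 1 | 1 | 1 | 1 | 1 | 2 | 3 | 3 | 3
  1 | 1 | 2 | 2 | 2 | 2 | 2 | 3 | 4 | 4 | 4
  1 | 1 | 2 | 2 | 2 | 3 | 3 | 4 | 5 | 5 | 5
  1 | 1 | 2 | 2 | 2 | 3 | 3 | 4 | 5 | 6 | 6
  1 | 1 | 2 | 3 | 3 | 4 | 4 | 5 | 6 | 7 | 7
  1 | 1 | 2 | 3 | 3 | 4 | 4 | 5 | 6 | 7 | 8
  1 | 2 | 3 | 4 | 4 | 5 | 5 | 6 | 7 | 8 | 9
  1 | 2 | 3 | 4 | 4 | 5 | 6 | 7 | 8 | 9 | 10
  1 | 2 | 3 | 4 | 5 | 6 | 7 | 8 | 9 | 10 | 11

giving w = (1, 8, 9, 3, 6, 10, 4, 11, 2, 7, 5) via Δ²R.

ℓ(w)=25; the 7 essential cells (i,j,r):

[(3, 7, 1), (6, 5, 2), (6, 7, 3), (8, 2, 1), (8, 5, 3), (8, 7, 4), (10, 5, 4)]


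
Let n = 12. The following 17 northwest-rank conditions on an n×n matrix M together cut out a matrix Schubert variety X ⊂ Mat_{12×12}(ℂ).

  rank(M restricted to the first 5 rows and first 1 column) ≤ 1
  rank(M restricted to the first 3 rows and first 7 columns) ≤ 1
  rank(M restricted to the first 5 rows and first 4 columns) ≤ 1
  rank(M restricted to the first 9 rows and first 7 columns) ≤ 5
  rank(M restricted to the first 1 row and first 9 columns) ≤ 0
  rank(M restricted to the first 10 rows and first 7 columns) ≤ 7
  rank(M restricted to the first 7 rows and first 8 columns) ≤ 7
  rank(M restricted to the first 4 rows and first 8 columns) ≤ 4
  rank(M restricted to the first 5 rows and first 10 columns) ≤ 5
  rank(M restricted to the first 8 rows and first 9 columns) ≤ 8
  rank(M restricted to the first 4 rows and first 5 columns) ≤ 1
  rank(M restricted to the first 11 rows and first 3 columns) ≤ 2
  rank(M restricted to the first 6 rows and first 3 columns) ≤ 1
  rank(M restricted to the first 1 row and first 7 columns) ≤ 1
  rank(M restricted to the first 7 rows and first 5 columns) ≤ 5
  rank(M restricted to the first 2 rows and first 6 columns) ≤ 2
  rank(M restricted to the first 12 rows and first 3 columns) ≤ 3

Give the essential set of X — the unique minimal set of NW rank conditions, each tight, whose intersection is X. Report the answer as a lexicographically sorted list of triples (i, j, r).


Computing R[i][j] = min implied NW-rank bound (n=12, 17 conditions):

  row 1: 0, 0, 0, 0, 0, 0, 0, 0, 0, 1, 1, 1
  row 2: 1, 1, 1, 1, 1, 1, 1, 1, 1, 2, 2, 2
  row 3: 1, 1, 1, 1, 1, 1, 1, 2, 2, 3, 3, 3
  row 4: 1, 1, 1, 1, 1, 2, 2, 3, 3, 4, 4, 4
  row 5: 1, 1, 1, 1, 2, 3, 3, 4, 4, 5, 5, 5
  row 6: 1, 1, 1, 2, 3, 4, 4, 5, 5, 6, 6, 6
  row 7: 1, 2, 2, 3, 4, 5, 5, 6, 6, 7, 7, 7
  row 8: 1, 2, 2, 3, 4, 5, 5, 6, 7, 8, 8, 8
  row 9: 1, 2, 2, 3, 4, 5, 5, 6, 7, 8, 9, 9
  row 10: 1, 2, 2, 3, 4, 5, 6, 7, 8, 9, 10, 10
  row 11: 1, 2, 2, 3, 4, 5, 6, 7, 8, 9, 10, 11
  row 12: 1, 2, 3, 4, 5, 6, 7, 8, 9, 10, 11, 12

second differences of R give the permutation w = (10, 1, 8, 6, 5, 4, 2, 9, 11, 7, 12, 3).

Fulton essential set (7 of the 30 Rothe cells):

[(1, 9, 0), (3, 7, 1), (4, 5, 1), (5, 4, 1), (6, 3, 1), (9, 7, 5), (11, 3, 2)]


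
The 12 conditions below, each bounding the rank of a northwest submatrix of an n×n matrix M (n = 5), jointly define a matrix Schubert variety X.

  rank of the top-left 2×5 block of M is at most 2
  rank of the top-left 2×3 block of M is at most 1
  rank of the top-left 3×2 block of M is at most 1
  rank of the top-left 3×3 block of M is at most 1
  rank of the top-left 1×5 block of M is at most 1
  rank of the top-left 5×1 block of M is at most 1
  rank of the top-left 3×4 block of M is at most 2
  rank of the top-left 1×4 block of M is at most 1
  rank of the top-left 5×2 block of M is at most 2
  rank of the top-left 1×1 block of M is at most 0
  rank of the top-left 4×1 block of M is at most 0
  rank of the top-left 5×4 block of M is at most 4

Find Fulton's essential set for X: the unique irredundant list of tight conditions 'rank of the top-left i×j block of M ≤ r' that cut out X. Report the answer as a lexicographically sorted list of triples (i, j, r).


Computing R[i][j] = min implied NW-rank bound (n=5, 12 conditions):

  row 1: 0  1  1  1  1
  row 2: 0  1  1  2  2
  row 3: 0  1  1  2  3
  row 4: 0  1  2  3  4
  row 5: 1  2  3  4  5

reading off 1-entries of Δ²R: w = (2, 4, 5, 3, 1).

Rothe diagram D(w) (6 cells), 2 SE-corners (essential conditions):

[(3, 3, 1), (4, 1, 0)]


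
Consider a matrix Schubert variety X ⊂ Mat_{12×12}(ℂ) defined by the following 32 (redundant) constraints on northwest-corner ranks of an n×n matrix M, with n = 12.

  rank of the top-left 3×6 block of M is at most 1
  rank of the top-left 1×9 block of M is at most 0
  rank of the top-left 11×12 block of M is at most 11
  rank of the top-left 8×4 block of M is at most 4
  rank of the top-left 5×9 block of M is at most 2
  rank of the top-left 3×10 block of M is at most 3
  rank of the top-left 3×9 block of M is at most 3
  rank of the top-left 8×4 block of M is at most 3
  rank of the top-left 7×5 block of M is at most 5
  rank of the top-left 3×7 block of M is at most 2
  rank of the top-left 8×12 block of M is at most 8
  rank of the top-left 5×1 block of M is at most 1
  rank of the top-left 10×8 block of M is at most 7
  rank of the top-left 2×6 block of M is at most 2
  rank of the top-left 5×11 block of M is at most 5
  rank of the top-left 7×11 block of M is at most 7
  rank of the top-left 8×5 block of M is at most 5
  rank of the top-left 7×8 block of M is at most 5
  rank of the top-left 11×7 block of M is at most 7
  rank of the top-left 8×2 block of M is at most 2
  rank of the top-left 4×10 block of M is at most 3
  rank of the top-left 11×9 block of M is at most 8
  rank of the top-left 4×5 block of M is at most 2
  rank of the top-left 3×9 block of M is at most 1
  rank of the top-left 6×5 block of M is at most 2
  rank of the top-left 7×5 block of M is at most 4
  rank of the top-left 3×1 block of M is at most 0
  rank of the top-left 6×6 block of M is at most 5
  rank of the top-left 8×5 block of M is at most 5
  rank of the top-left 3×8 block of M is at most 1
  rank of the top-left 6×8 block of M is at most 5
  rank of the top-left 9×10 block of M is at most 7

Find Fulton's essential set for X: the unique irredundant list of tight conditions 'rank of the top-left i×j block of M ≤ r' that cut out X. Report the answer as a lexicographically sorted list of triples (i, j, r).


Propagating the 32 rank bounds to every northwest block:

  R[1]: 0  0  0  0  0  0  0  0  0  1  1  1
  R[2]: 0  1  1  1  1  1  1  1  1  2  2  2
  R[3]: 0  1  1  1  1  1  1  1  1  2  3  3
  R[4]: 1  2  2  2  2  2  2  2  2  3  4  4
  R[5]: 1  2  2  2  2  2  2  2  2  3  4  5
  R[6]: 1  2  2  2  2  3  3  3  3  4  5  6
  R[7]: 1  2  3  3  3  4  4  4  4  5  6  7
  R[8]: 1  2  3  3  4  5  5  5  5  6  7  8
  R[9]: 1  2  3  4  5  6  6  6  6  7  8  9
  R[10]: 1  2  3  4  5  6  7  7  7  8  9  10
  R[11]: 1  2  3  4  5  6  7  8  8  9  10  11
  R[12]: 1  2  3  4  5  6  7  8  9  10  11  12

hence w(1..12) = (10, 2, 11, 1, 12, 6, 3, 5, 4, 7, 8, 9).

ℓ(w)=29; the 6 essential cells (i,j,r):

[(1, 9, 0), (3, 1, 0), (3, 9, 1), (5, 9, 2), (6, 5, 2), (8, 4, 3)]


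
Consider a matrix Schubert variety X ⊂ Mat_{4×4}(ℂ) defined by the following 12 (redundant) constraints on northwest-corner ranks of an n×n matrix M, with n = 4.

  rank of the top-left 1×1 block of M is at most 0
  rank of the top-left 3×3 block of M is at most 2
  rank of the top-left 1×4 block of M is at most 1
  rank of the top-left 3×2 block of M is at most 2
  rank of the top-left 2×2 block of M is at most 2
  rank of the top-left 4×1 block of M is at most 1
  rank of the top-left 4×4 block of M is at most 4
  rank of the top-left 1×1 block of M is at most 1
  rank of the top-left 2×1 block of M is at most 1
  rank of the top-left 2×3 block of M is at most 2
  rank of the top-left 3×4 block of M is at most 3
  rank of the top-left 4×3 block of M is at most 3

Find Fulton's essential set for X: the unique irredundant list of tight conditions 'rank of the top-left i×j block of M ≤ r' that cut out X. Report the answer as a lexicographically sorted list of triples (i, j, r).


Rank table r_w(4×4) implied by the 12 constraints:

  R[1]: 0 1 1 1
  R[2]: 1 2 2 2
  R[3]: 1 2 2 3
  R[4]: 1 2 3 4

hence w(1..4) = (2, 1, 4, 3).

Fulton essential set (2 of the 2 Rothe cells):

[(1, 1, 0), (3, 3, 2)]


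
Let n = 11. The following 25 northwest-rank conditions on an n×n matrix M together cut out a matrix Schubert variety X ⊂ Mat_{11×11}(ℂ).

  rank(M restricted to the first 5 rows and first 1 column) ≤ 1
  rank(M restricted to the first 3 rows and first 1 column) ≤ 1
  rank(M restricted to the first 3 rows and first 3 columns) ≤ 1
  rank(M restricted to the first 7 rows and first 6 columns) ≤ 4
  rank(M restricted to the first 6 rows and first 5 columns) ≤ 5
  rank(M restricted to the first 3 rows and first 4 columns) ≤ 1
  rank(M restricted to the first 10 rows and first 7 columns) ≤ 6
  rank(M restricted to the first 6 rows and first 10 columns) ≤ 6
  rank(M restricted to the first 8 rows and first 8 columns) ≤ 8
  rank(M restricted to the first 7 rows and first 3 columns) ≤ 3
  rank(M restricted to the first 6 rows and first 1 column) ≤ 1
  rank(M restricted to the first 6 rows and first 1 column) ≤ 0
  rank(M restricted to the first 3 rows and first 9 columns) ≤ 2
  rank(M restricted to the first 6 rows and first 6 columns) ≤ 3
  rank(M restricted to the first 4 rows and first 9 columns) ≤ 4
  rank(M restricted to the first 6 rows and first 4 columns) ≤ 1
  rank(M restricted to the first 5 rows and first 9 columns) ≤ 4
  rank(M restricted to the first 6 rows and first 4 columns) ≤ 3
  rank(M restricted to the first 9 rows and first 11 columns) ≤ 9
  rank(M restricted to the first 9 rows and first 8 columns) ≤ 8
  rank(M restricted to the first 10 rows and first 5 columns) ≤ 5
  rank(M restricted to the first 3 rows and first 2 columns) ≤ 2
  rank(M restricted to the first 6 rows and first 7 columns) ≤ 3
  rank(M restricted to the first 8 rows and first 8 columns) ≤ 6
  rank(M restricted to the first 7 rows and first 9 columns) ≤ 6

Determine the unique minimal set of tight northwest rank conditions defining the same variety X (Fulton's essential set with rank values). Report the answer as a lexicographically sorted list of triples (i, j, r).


The tightest implied rank at each (i,j), from the 25 conditions:

  0 1 1 1 1 1 1 1 1 1 1
  0 1 1 1 2 2 2 2 2 2 2
  0 1 1 1 2 2 2 2 2 3 3
  0 1 1 1 2 3 3 3 3 4 4
  0 1 1 1 2 3 3 4 4 5 5
  0 1 1 1 2 3 3 4 5 6 6
  1 2 2 2 3 4 4 5 6 7 7
  1 2 3 3 4 5 5 6 7 8 8
  1 2 3 4 5 6 6 7 8 9 9
  1 2 3 4 5 6 6 7 8 9 10
  1 2 3 4 5 6 7 8 9 10 11

giving w = (2, 5, 10, 6, 8, 9, 1, 3, 4, 11, 7) via Δ²R.

|D(w)|=23, |Ess(w)|=5:

[(3, 9, 2), (6, 1, 0), (6, 4, 1), (6, 7, 3), (10, 7, 6)]


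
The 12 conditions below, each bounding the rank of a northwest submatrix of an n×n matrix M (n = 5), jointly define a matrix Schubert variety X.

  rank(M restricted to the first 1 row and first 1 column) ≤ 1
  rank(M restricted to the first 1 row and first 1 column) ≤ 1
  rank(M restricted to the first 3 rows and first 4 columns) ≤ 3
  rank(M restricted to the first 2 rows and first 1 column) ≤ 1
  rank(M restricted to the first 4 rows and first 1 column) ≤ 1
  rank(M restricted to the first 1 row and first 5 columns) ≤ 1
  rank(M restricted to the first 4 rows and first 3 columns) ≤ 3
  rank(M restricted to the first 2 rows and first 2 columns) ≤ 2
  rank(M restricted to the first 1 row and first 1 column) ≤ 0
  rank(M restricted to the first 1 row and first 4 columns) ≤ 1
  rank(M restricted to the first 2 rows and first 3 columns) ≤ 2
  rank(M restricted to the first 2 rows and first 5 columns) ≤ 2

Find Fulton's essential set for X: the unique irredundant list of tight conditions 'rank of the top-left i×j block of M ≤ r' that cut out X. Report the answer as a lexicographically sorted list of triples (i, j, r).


Recovering R(i,j) via the rank-extension bound from the 12 conditions:

  0 1 1 1 1
  1 2 2 2 2
  1 2 3 3 3
  1 2 3 4 4
  1 2 3 4 5

reading off 1-entries of Δ²R: w = (2, 1, 3, 4, 5).

Rothe diagram D(w) (1 cell), 1 SE-corner (essential condition):

[(1, 1, 0)]


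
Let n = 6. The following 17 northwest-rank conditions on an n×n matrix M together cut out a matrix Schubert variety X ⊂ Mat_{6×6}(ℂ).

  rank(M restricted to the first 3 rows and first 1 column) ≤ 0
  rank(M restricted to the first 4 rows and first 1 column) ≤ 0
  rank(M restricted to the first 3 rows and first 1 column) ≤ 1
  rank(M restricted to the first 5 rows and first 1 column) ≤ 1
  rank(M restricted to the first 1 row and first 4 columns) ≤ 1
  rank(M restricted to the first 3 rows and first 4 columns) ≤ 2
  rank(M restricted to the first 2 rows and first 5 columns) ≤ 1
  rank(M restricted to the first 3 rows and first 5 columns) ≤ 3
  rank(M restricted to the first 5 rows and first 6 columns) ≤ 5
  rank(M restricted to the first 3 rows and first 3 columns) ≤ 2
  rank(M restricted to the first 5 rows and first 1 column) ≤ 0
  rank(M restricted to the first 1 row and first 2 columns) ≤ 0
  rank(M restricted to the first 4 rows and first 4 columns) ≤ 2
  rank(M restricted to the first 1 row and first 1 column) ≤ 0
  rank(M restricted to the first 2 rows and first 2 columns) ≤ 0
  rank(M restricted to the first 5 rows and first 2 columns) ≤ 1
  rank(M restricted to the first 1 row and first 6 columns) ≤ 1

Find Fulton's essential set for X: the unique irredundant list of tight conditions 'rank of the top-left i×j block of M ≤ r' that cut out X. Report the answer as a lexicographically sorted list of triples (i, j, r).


Propagating the 17 rank bounds to every northwest block:

  R[1]: 0 0 1 1 1 1
  R[2]: 0 0 1 1 1 2
  R[3]: 0 1 2 2 2 3
  R[4]: 0 1 2 2 3 4
  R[5]: 0 1 2 3 4 5
  R[6]: 1 2 3 4 5 6

the unique w with this rank table is (3, 6, 2, 5, 4, 1).

ℓ(w)=10; the 4 essential cells (i,j,r):

[(2, 2, 0), (2, 5, 1), (4, 4, 2), (5, 1, 0)]


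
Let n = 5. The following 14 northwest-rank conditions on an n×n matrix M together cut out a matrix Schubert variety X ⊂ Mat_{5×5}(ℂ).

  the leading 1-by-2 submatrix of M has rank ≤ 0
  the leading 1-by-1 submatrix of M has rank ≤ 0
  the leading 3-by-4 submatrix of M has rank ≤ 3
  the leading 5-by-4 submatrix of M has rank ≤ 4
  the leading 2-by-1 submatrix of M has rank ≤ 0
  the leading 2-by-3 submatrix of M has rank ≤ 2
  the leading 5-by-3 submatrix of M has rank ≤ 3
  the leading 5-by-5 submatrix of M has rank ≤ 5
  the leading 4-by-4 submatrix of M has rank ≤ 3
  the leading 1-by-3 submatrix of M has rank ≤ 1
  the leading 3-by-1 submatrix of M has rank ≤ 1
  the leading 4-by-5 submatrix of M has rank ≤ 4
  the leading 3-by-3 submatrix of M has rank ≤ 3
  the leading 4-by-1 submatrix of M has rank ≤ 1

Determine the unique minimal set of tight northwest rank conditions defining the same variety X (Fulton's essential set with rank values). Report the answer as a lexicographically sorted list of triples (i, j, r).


The tightest implied rank at each (i,j), from the 14 conditions:

  R[1]: 0 | 0 | 1 | 1 | 1
  R[2]: 0 | 1 | 2 | 2 | 2
  R[3]: 1 | 2 | 3 | 3 | 3
  R[4]: 1 | 2 | 3 | 3 | 4
  R[5]: 1 | 2 | 3 | 4 | 5

so w = (3, 2, 1, 5, 4).

Fulton essential set (3 of the 4 Rothe cells):

[(1, 2, 0), (2, 1, 0), (4, 4, 3)]


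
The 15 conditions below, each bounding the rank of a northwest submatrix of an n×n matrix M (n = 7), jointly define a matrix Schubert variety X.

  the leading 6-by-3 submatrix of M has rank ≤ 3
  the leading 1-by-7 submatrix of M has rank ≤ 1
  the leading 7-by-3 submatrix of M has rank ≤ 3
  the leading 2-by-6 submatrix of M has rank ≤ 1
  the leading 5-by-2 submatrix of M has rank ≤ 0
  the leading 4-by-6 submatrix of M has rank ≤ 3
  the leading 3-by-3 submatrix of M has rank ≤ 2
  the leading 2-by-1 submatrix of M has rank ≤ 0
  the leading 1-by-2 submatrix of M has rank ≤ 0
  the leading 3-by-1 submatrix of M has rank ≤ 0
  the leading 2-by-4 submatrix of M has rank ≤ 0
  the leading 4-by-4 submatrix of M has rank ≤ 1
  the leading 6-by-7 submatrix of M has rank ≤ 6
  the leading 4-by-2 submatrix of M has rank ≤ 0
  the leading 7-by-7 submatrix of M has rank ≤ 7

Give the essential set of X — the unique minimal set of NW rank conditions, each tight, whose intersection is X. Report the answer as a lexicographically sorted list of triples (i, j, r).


Computing R[i][j] = min implied NW-rank bound (n=7, 15 conditions):

  R[1]: 0, 0, 0, 0, 1, 1, 1
  R[2]: 0, 0, 0, 0, 1, 1, 2
  R[3]: 0, 0, 1, 1, 2, 2, 3
  R[4]: 0, 0, 1, 1, 2, 3, 4
  R[5]: 0, 0, 1, 2, 3, 4, 5
  R[6]: 1, 1, 2, 3, 4, 5, 6
  R[7]: 1, 2, 3, 4, 5, 6, 7

so w = (5, 7, 3, 6, 4, 1, 2).

D(w) has 16 cells with 4 SE-corners; essential set:

[(2, 4, 0), (2, 6, 1), (4, 4, 1), (5, 2, 0)]


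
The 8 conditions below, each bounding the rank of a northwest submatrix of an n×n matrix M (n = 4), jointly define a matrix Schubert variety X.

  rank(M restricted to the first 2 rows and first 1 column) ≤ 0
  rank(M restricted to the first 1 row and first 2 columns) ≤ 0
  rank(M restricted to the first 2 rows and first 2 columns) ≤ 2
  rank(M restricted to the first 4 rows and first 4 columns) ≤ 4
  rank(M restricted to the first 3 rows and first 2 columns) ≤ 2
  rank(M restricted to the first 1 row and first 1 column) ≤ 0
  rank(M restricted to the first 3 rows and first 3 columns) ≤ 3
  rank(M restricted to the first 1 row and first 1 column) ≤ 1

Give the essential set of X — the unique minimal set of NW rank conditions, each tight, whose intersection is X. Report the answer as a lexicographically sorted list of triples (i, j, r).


Computing R[i][j] = min implied NW-rank bound (n=4, 8 conditions):

  R[1]: 0  0  1  1
  R[2]: 0  1  2  2
  R[3]: 1  2  3  3
  R[4]: 1  2  3  4

reading off 1-entries of Δ²R: w = (3, 2, 1, 4).

Fulton essential set (2 of the 3 Rothe cells):

[(1, 2, 0), (2, 1, 0)]


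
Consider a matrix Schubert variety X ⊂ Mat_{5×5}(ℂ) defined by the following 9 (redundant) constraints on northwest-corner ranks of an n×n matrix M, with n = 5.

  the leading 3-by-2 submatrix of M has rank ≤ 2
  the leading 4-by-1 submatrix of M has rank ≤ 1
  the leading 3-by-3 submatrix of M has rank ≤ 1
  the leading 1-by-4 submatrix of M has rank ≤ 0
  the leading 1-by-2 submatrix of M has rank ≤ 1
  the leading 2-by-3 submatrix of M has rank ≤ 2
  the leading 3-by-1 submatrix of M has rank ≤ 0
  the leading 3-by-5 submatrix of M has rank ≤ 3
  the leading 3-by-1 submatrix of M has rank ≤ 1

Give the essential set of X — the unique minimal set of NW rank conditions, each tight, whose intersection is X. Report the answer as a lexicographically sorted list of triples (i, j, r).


Propagating the 9 rank bounds to every northwest block:

  0  0  0  0  1
  0  1  1  1  2
  0  1  1  2  3
  1  2  2  3  4
  1  2  3  4  5

reading off 1-entries of Δ²R: w = (5, 2, 4, 1, 3).

D(w) has 7 cells with 3 SE-corners; essential set:

[(1, 4, 0), (3, 1, 0), (3, 3, 1)]


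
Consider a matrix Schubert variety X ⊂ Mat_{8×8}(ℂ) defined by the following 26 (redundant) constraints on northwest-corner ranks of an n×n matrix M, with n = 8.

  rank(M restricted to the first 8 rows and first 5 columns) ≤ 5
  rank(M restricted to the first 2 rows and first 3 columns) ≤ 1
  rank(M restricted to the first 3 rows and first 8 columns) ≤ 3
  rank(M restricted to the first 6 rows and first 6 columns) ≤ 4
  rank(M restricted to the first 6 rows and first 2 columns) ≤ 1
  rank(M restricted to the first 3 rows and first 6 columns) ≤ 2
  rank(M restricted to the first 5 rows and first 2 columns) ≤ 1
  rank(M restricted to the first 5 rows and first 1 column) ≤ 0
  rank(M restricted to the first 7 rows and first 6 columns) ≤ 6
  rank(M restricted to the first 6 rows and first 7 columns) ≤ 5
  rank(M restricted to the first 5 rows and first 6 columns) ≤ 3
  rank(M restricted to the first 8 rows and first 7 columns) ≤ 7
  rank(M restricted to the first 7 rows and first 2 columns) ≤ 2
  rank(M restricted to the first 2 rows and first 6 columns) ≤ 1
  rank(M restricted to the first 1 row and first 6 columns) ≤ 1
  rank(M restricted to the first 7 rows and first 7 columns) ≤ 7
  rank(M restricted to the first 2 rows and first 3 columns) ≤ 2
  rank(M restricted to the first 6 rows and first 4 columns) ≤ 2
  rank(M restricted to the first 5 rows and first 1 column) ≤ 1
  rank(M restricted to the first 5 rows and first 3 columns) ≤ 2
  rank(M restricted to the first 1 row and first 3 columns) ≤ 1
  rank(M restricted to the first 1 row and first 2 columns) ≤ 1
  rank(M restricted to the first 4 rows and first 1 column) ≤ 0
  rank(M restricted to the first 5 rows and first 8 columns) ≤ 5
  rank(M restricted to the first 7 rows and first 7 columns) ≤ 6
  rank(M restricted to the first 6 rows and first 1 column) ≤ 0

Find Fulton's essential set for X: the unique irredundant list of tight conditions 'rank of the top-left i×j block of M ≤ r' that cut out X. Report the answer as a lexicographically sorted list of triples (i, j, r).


Computing R[i][j] = min implied NW-rank bound (n=8, 26 conditions):

  row 1: 0, 1, 1, 1, 1, 1, 1, 1
  row 2: 0, 1, 1, 1, 1, 1, 2, 2
  row 3: 0, 1, 2, 2, 2, 2, 3, 3
  row 4: 0, 1, 2, 2, 3, 3, 4, 4
  row 5: 0, 1, 2, 2, 3, 3, 4, 5
  row 6: 0, 1, 2, 2, 3, 4, 5, 6
  row 7: 1, 2, 3, 3, 4, 5, 6, 7
  row 8: 1, 2, 3, 4, 5, 6, 7, 8

reading off 1-entries of Δ²R: w = (2, 7, 3, 5, 8, 6, 1, 4).

|D(w)|=14, |Ess(w)|=4:

[(2, 6, 1), (5, 6, 3), (6, 1, 0), (6, 4, 2)]
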